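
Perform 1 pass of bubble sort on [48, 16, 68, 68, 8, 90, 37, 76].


Initial: [48, 16, 68, 68, 8, 90, 37, 76]
Pass 1: [16, 48, 68, 8, 68, 37, 76, 90] (4 swaps)

After 1 pass: [16, 48, 68, 8, 68, 37, 76, 90]


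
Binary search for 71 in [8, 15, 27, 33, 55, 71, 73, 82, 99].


Step 1: lo=0, hi=8, mid=4, val=55
Step 2: lo=5, hi=8, mid=6, val=73
Step 3: lo=5, hi=5, mid=5, val=71

Found at index 5


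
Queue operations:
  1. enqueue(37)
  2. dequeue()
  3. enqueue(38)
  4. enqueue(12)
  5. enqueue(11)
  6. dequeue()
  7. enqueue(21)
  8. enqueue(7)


enqueue(37) -> [37]
dequeue()->37, []
enqueue(38) -> [38]
enqueue(12) -> [38, 12]
enqueue(11) -> [38, 12, 11]
dequeue()->38, [12, 11]
enqueue(21) -> [12, 11, 21]
enqueue(7) -> [12, 11, 21, 7]

Final queue: [12, 11, 21, 7]


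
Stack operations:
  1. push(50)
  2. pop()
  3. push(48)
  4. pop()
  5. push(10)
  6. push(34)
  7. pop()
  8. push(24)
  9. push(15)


push(50) -> [50]
pop()->50, []
push(48) -> [48]
pop()->48, []
push(10) -> [10]
push(34) -> [10, 34]
pop()->34, [10]
push(24) -> [10, 24]
push(15) -> [10, 24, 15]

Final stack: [10, 24, 15]


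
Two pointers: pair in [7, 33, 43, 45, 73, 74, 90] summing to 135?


lo=0(7)+hi=6(90)=97
lo=1(33)+hi=6(90)=123
lo=2(43)+hi=6(90)=133
lo=3(45)+hi=6(90)=135

Yes: 45+90=135


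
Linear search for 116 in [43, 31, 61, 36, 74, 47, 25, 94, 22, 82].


i=0: 43!=116
i=1: 31!=116
i=2: 61!=116
i=3: 36!=116
i=4: 74!=116
i=5: 47!=116
i=6: 25!=116
i=7: 94!=116
i=8: 22!=116
i=9: 82!=116

Not found, 10 comps


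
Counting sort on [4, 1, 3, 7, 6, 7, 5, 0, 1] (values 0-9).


Input: [4, 1, 3, 7, 6, 7, 5, 0, 1]
Counts: [1, 2, 0, 1, 1, 1, 1, 2, 0, 0]

Sorted: [0, 1, 1, 3, 4, 5, 6, 7, 7]


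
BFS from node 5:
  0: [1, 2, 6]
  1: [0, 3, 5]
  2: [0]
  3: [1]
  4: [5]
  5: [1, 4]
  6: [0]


Visit 5, enqueue [1, 4]
Visit 1, enqueue [0, 3]
Visit 4, enqueue []
Visit 0, enqueue [2, 6]
Visit 3, enqueue []
Visit 2, enqueue []
Visit 6, enqueue []

BFS order: [5, 1, 4, 0, 3, 2, 6]


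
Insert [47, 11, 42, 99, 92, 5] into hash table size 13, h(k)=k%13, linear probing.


Insert 47: h=8 -> slot 8
Insert 11: h=11 -> slot 11
Insert 42: h=3 -> slot 3
Insert 99: h=8, 1 probes -> slot 9
Insert 92: h=1 -> slot 1
Insert 5: h=5 -> slot 5

Table: [None, 92, None, 42, None, 5, None, None, 47, 99, None, 11, None]


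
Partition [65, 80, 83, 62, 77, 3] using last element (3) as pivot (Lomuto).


Pivot: 3
Place pivot at 0: [3, 80, 83, 62, 77, 65]

Partitioned: [3, 80, 83, 62, 77, 65]


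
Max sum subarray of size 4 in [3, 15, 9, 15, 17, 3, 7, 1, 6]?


[0:4]: 42
[1:5]: 56
[2:6]: 44
[3:7]: 42
[4:8]: 28
[5:9]: 17

Max: 56 at [1:5]


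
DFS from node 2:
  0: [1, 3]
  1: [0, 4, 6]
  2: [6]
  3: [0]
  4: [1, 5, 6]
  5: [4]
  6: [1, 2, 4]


Visit 2, push [6]
Visit 6, push [4, 1]
Visit 1, push [4, 0]
Visit 0, push [3]
Visit 3, push []
Visit 4, push [5]
Visit 5, push []

DFS order: [2, 6, 1, 0, 3, 4, 5]


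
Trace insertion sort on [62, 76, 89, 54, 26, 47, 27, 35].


Initial: [62, 76, 89, 54, 26, 47, 27, 35]
Insert 76: [62, 76, 89, 54, 26, 47, 27, 35]
Insert 89: [62, 76, 89, 54, 26, 47, 27, 35]
Insert 54: [54, 62, 76, 89, 26, 47, 27, 35]
Insert 26: [26, 54, 62, 76, 89, 47, 27, 35]
Insert 47: [26, 47, 54, 62, 76, 89, 27, 35]
Insert 27: [26, 27, 47, 54, 62, 76, 89, 35]
Insert 35: [26, 27, 35, 47, 54, 62, 76, 89]

Sorted: [26, 27, 35, 47, 54, 62, 76, 89]


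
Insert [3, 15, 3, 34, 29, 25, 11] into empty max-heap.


Insert 3: [3]
Insert 15: [15, 3]
Insert 3: [15, 3, 3]
Insert 34: [34, 15, 3, 3]
Insert 29: [34, 29, 3, 3, 15]
Insert 25: [34, 29, 25, 3, 15, 3]
Insert 11: [34, 29, 25, 3, 15, 3, 11]

Final heap: [34, 29, 25, 3, 15, 3, 11]


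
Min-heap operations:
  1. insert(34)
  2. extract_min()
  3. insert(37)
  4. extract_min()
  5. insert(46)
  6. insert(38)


insert(34) -> [34]
extract_min()->34, []
insert(37) -> [37]
extract_min()->37, []
insert(46) -> [46]
insert(38) -> [38, 46]

Final heap: [38, 46]


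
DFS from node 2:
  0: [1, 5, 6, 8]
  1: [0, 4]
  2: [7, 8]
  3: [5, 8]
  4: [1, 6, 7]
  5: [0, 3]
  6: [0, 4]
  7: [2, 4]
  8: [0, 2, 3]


Visit 2, push [8, 7]
Visit 7, push [4]
Visit 4, push [6, 1]
Visit 1, push [0]
Visit 0, push [8, 6, 5]
Visit 5, push [3]
Visit 3, push [8]
Visit 8, push []
Visit 6, push []

DFS order: [2, 7, 4, 1, 0, 5, 3, 8, 6]


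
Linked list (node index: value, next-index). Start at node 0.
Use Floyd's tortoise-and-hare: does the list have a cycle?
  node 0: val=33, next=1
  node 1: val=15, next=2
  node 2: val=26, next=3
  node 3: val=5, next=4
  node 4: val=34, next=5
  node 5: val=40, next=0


Floyd's tortoise (slow, +1) and hare (fast, +2):
  init: slow=0, fast=0
  step 1: slow=1, fast=2
  step 2: slow=2, fast=4
  step 3: slow=3, fast=0
  step 4: slow=4, fast=2
  step 5: slow=5, fast=4
  step 6: slow=0, fast=0
  slow == fast at node 0: cycle detected

Cycle: yes


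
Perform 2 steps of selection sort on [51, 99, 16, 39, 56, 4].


Initial: [51, 99, 16, 39, 56, 4]
Step 1: min=4 at 5
  Swap: [4, 99, 16, 39, 56, 51]
Step 2: min=16 at 2
  Swap: [4, 16, 99, 39, 56, 51]

After 2 steps: [4, 16, 99, 39, 56, 51]


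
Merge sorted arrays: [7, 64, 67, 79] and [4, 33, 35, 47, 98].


Take 4 from B
Take 7 from A
Take 33 from B
Take 35 from B
Take 47 from B
Take 64 from A
Take 67 from A
Take 79 from A

Merged: [4, 7, 33, 35, 47, 64, 67, 79, 98]


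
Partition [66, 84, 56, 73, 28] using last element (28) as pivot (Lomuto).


Pivot: 28
Place pivot at 0: [28, 84, 56, 73, 66]

Partitioned: [28, 84, 56, 73, 66]


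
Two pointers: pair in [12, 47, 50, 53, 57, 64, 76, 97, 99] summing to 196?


lo=0(12)+hi=8(99)=111
lo=1(47)+hi=8(99)=146
lo=2(50)+hi=8(99)=149
lo=3(53)+hi=8(99)=152
lo=4(57)+hi=8(99)=156
lo=5(64)+hi=8(99)=163
lo=6(76)+hi=8(99)=175
lo=7(97)+hi=8(99)=196

Yes: 97+99=196


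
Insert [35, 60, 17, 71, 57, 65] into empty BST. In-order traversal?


Insert 35: root
Insert 60: R from 35
Insert 17: L from 35
Insert 71: R from 35 -> R from 60
Insert 57: R from 35 -> L from 60
Insert 65: R from 35 -> R from 60 -> L from 71

In-order: [17, 35, 57, 60, 65, 71]


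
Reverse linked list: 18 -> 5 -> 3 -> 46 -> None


Step 1: curr=18, set curr.next=prev(None) | reversed so far: 18
Step 2: curr=5, set curr.next=prev(18) | reversed so far: 5 -> 18
Step 3: curr=3, set curr.next=prev(5) | reversed so far: 3 -> 5 -> 18
Step 4: curr=46, set curr.next=prev(3) | reversed so far: 46 -> 3 -> 5 -> 18

46 -> 3 -> 5 -> 18 -> None


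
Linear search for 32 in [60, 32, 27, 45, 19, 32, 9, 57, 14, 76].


i=0: 60!=32
i=1: 32==32 found!

Found at 1, 2 comps


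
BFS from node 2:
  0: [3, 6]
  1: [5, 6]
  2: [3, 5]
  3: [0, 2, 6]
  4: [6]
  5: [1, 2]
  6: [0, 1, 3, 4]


Visit 2, enqueue [3, 5]
Visit 3, enqueue [0, 6]
Visit 5, enqueue [1]
Visit 0, enqueue []
Visit 6, enqueue [4]
Visit 1, enqueue []
Visit 4, enqueue []

BFS order: [2, 3, 5, 0, 6, 1, 4]


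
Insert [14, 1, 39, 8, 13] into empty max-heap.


Insert 14: [14]
Insert 1: [14, 1]
Insert 39: [39, 1, 14]
Insert 8: [39, 8, 14, 1]
Insert 13: [39, 13, 14, 1, 8]

Final heap: [39, 13, 14, 1, 8]


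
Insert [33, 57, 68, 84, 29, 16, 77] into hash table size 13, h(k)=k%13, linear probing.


Insert 33: h=7 -> slot 7
Insert 57: h=5 -> slot 5
Insert 68: h=3 -> slot 3
Insert 84: h=6 -> slot 6
Insert 29: h=3, 1 probes -> slot 4
Insert 16: h=3, 5 probes -> slot 8
Insert 77: h=12 -> slot 12

Table: [None, None, None, 68, 29, 57, 84, 33, 16, None, None, None, 77]


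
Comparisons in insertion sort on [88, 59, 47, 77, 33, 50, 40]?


Algorithm: insertion sort
Input: [88, 59, 47, 77, 33, 50, 40]
Sorted: [33, 40, 47, 50, 59, 77, 88]

19


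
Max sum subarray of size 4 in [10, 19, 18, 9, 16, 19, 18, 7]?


[0:4]: 56
[1:5]: 62
[2:6]: 62
[3:7]: 62
[4:8]: 60

Max: 62 at [1:5]


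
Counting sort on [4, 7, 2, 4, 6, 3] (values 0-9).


Input: [4, 7, 2, 4, 6, 3]
Counts: [0, 0, 1, 1, 2, 0, 1, 1, 0, 0]

Sorted: [2, 3, 4, 4, 6, 7]


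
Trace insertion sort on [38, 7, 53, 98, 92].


Initial: [38, 7, 53, 98, 92]
Insert 7: [7, 38, 53, 98, 92]
Insert 53: [7, 38, 53, 98, 92]
Insert 98: [7, 38, 53, 98, 92]
Insert 92: [7, 38, 53, 92, 98]

Sorted: [7, 38, 53, 92, 98]


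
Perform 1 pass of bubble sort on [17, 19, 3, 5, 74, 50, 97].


Initial: [17, 19, 3, 5, 74, 50, 97]
Pass 1: [17, 3, 5, 19, 50, 74, 97] (3 swaps)

After 1 pass: [17, 3, 5, 19, 50, 74, 97]


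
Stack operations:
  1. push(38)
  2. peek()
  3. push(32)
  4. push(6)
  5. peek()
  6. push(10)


push(38) -> [38]
peek()->38
push(32) -> [38, 32]
push(6) -> [38, 32, 6]
peek()->6
push(10) -> [38, 32, 6, 10]

Final stack: [38, 32, 6, 10]


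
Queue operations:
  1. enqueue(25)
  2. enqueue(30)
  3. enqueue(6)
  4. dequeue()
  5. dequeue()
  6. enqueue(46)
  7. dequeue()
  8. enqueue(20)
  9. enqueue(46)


enqueue(25) -> [25]
enqueue(30) -> [25, 30]
enqueue(6) -> [25, 30, 6]
dequeue()->25, [30, 6]
dequeue()->30, [6]
enqueue(46) -> [6, 46]
dequeue()->6, [46]
enqueue(20) -> [46, 20]
enqueue(46) -> [46, 20, 46]

Final queue: [46, 20, 46]


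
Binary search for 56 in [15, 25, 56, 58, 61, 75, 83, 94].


Step 1: lo=0, hi=7, mid=3, val=58
Step 2: lo=0, hi=2, mid=1, val=25
Step 3: lo=2, hi=2, mid=2, val=56

Found at index 2


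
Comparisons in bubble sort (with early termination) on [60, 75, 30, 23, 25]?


Algorithm: bubble sort (with early termination)
Input: [60, 75, 30, 23, 25]
Sorted: [23, 25, 30, 60, 75]

10


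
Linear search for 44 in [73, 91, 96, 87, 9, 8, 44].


i=0: 73!=44
i=1: 91!=44
i=2: 96!=44
i=3: 87!=44
i=4: 9!=44
i=5: 8!=44
i=6: 44==44 found!

Found at 6, 7 comps


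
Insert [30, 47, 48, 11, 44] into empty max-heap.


Insert 30: [30]
Insert 47: [47, 30]
Insert 48: [48, 30, 47]
Insert 11: [48, 30, 47, 11]
Insert 44: [48, 44, 47, 11, 30]

Final heap: [48, 44, 47, 11, 30]


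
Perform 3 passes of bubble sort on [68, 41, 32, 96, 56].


Initial: [68, 41, 32, 96, 56]
Pass 1: [41, 32, 68, 56, 96] (3 swaps)
Pass 2: [32, 41, 56, 68, 96] (2 swaps)
Pass 3: [32, 41, 56, 68, 96] (0 swaps)

After 3 passes: [32, 41, 56, 68, 96]


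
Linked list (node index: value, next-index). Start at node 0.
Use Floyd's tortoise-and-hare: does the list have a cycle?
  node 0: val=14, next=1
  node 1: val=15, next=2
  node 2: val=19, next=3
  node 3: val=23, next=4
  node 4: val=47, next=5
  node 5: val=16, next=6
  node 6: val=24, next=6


Floyd's tortoise (slow, +1) and hare (fast, +2):
  init: slow=0, fast=0
  step 1: slow=1, fast=2
  step 2: slow=2, fast=4
  step 3: slow=3, fast=6
  step 4: slow=4, fast=6
  step 5: slow=5, fast=6
  step 6: slow=6, fast=6
  slow == fast at node 6: cycle detected

Cycle: yes


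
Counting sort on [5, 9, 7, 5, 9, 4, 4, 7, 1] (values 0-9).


Input: [5, 9, 7, 5, 9, 4, 4, 7, 1]
Counts: [0, 1, 0, 0, 2, 2, 0, 2, 0, 2]

Sorted: [1, 4, 4, 5, 5, 7, 7, 9, 9]


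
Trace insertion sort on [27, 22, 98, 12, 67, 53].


Initial: [27, 22, 98, 12, 67, 53]
Insert 22: [22, 27, 98, 12, 67, 53]
Insert 98: [22, 27, 98, 12, 67, 53]
Insert 12: [12, 22, 27, 98, 67, 53]
Insert 67: [12, 22, 27, 67, 98, 53]
Insert 53: [12, 22, 27, 53, 67, 98]

Sorted: [12, 22, 27, 53, 67, 98]


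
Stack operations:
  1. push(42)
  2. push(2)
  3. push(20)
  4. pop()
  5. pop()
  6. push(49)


push(42) -> [42]
push(2) -> [42, 2]
push(20) -> [42, 2, 20]
pop()->20, [42, 2]
pop()->2, [42]
push(49) -> [42, 49]

Final stack: [42, 49]


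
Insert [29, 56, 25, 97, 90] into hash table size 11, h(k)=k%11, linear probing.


Insert 29: h=7 -> slot 7
Insert 56: h=1 -> slot 1
Insert 25: h=3 -> slot 3
Insert 97: h=9 -> slot 9
Insert 90: h=2 -> slot 2

Table: [None, 56, 90, 25, None, None, None, 29, None, 97, None]


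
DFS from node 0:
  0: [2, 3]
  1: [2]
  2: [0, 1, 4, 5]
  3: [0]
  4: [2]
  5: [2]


Visit 0, push [3, 2]
Visit 2, push [5, 4, 1]
Visit 1, push []
Visit 4, push []
Visit 5, push []
Visit 3, push []

DFS order: [0, 2, 1, 4, 5, 3]


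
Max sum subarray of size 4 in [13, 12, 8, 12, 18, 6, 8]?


[0:4]: 45
[1:5]: 50
[2:6]: 44
[3:7]: 44

Max: 50 at [1:5]


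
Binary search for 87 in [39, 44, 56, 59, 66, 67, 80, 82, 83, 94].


Step 1: lo=0, hi=9, mid=4, val=66
Step 2: lo=5, hi=9, mid=7, val=82
Step 3: lo=8, hi=9, mid=8, val=83
Step 4: lo=9, hi=9, mid=9, val=94

Not found


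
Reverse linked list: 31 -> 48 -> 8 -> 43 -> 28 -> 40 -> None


Step 1: curr=31, set curr.next=prev(None) | reversed so far: 31
Step 2: curr=48, set curr.next=prev(31) | reversed so far: 48 -> 31
Step 3: curr=8, set curr.next=prev(48) | reversed so far: 8 -> 48 -> 31
Step 4: curr=43, set curr.next=prev(8) | reversed so far: 43 -> 8 -> 48 -> 31
Step 5: curr=28, set curr.next=prev(43) | reversed so far: 28 -> 43 -> 8 -> 48 -> 31
Step 6: curr=40, set curr.next=prev(28) | reversed so far: 40 -> 28 -> 43 -> 8 -> 48 -> 31

40 -> 28 -> 43 -> 8 -> 48 -> 31 -> None


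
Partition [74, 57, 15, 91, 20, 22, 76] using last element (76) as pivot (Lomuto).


Pivot: 76
  74 <= 76: advance i (no swap)
  57 <= 76: advance i (no swap)
  15 <= 76: advance i (no swap)
  20 <= 76: swap -> [74, 57, 15, 20, 91, 22, 76]
  22 <= 76: swap -> [74, 57, 15, 20, 22, 91, 76]
Place pivot at 5: [74, 57, 15, 20, 22, 76, 91]

Partitioned: [74, 57, 15, 20, 22, 76, 91]


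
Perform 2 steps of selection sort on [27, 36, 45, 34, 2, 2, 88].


Initial: [27, 36, 45, 34, 2, 2, 88]
Step 1: min=2 at 4
  Swap: [2, 36, 45, 34, 27, 2, 88]
Step 2: min=2 at 5
  Swap: [2, 2, 45, 34, 27, 36, 88]

After 2 steps: [2, 2, 45, 34, 27, 36, 88]


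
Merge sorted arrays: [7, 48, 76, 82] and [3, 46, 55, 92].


Take 3 from B
Take 7 from A
Take 46 from B
Take 48 from A
Take 55 from B
Take 76 from A
Take 82 from A

Merged: [3, 7, 46, 48, 55, 76, 82, 92]


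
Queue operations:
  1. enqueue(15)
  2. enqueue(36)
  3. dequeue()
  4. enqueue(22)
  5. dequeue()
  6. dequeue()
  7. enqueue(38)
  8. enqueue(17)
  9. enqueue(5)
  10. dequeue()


enqueue(15) -> [15]
enqueue(36) -> [15, 36]
dequeue()->15, [36]
enqueue(22) -> [36, 22]
dequeue()->36, [22]
dequeue()->22, []
enqueue(38) -> [38]
enqueue(17) -> [38, 17]
enqueue(5) -> [38, 17, 5]
dequeue()->38, [17, 5]

Final queue: [17, 5]


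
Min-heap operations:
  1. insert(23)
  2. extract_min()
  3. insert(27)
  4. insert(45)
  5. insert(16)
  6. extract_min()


insert(23) -> [23]
extract_min()->23, []
insert(27) -> [27]
insert(45) -> [27, 45]
insert(16) -> [16, 45, 27]
extract_min()->16, [27, 45]

Final heap: [27, 45]


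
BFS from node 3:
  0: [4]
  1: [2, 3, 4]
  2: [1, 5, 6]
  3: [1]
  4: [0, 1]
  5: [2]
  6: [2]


Visit 3, enqueue [1]
Visit 1, enqueue [2, 4]
Visit 2, enqueue [5, 6]
Visit 4, enqueue [0]
Visit 5, enqueue []
Visit 6, enqueue []
Visit 0, enqueue []

BFS order: [3, 1, 2, 4, 5, 6, 0]


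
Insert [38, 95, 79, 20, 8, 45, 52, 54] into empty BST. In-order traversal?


Insert 38: root
Insert 95: R from 38
Insert 79: R from 38 -> L from 95
Insert 20: L from 38
Insert 8: L from 38 -> L from 20
Insert 45: R from 38 -> L from 95 -> L from 79
Insert 52: R from 38 -> L from 95 -> L from 79 -> R from 45
Insert 54: R from 38 -> L from 95 -> L from 79 -> R from 45 -> R from 52

In-order: [8, 20, 38, 45, 52, 54, 79, 95]


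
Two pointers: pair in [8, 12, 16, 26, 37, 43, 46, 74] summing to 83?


lo=0(8)+hi=7(74)=82
lo=1(12)+hi=7(74)=86
lo=1(12)+hi=6(46)=58
lo=2(16)+hi=6(46)=62
lo=3(26)+hi=6(46)=72
lo=4(37)+hi=6(46)=83

Yes: 37+46=83


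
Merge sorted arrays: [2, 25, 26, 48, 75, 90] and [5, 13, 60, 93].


Take 2 from A
Take 5 from B
Take 13 from B
Take 25 from A
Take 26 from A
Take 48 from A
Take 60 from B
Take 75 from A
Take 90 from A

Merged: [2, 5, 13, 25, 26, 48, 60, 75, 90, 93]


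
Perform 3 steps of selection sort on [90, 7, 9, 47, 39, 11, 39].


Initial: [90, 7, 9, 47, 39, 11, 39]
Step 1: min=7 at 1
  Swap: [7, 90, 9, 47, 39, 11, 39]
Step 2: min=9 at 2
  Swap: [7, 9, 90, 47, 39, 11, 39]
Step 3: min=11 at 5
  Swap: [7, 9, 11, 47, 39, 90, 39]

After 3 steps: [7, 9, 11, 47, 39, 90, 39]


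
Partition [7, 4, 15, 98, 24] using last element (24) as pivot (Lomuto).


Pivot: 24
  7 <= 24: advance i (no swap)
  4 <= 24: advance i (no swap)
  15 <= 24: advance i (no swap)
Place pivot at 3: [7, 4, 15, 24, 98]

Partitioned: [7, 4, 15, 24, 98]


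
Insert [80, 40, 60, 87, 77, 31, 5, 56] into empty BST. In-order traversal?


Insert 80: root
Insert 40: L from 80
Insert 60: L from 80 -> R from 40
Insert 87: R from 80
Insert 77: L from 80 -> R from 40 -> R from 60
Insert 31: L from 80 -> L from 40
Insert 5: L from 80 -> L from 40 -> L from 31
Insert 56: L from 80 -> R from 40 -> L from 60

In-order: [5, 31, 40, 56, 60, 77, 80, 87]


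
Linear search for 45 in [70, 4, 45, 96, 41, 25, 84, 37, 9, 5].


i=0: 70!=45
i=1: 4!=45
i=2: 45==45 found!

Found at 2, 3 comps


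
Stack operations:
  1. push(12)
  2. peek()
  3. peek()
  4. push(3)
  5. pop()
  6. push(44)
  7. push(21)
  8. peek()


push(12) -> [12]
peek()->12
peek()->12
push(3) -> [12, 3]
pop()->3, [12]
push(44) -> [12, 44]
push(21) -> [12, 44, 21]
peek()->21

Final stack: [12, 44, 21]


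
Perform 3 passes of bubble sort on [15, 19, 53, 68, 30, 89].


Initial: [15, 19, 53, 68, 30, 89]
Pass 1: [15, 19, 53, 30, 68, 89] (1 swaps)
Pass 2: [15, 19, 30, 53, 68, 89] (1 swaps)
Pass 3: [15, 19, 30, 53, 68, 89] (0 swaps)

After 3 passes: [15, 19, 30, 53, 68, 89]


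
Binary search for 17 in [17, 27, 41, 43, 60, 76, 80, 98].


Step 1: lo=0, hi=7, mid=3, val=43
Step 2: lo=0, hi=2, mid=1, val=27
Step 3: lo=0, hi=0, mid=0, val=17

Found at index 0


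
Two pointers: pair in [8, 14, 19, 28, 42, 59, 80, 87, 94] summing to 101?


lo=0(8)+hi=8(94)=102
lo=0(8)+hi=7(87)=95
lo=1(14)+hi=7(87)=101

Yes: 14+87=101


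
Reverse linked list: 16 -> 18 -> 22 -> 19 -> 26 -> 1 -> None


Step 1: curr=16, set curr.next=prev(None) | reversed so far: 16
Step 2: curr=18, set curr.next=prev(16) | reversed so far: 18 -> 16
Step 3: curr=22, set curr.next=prev(18) | reversed so far: 22 -> 18 -> 16
Step 4: curr=19, set curr.next=prev(22) | reversed so far: 19 -> 22 -> 18 -> 16
Step 5: curr=26, set curr.next=prev(19) | reversed so far: 26 -> 19 -> 22 -> 18 -> 16
Step 6: curr=1, set curr.next=prev(26) | reversed so far: 1 -> 26 -> 19 -> 22 -> 18 -> 16

1 -> 26 -> 19 -> 22 -> 18 -> 16 -> None


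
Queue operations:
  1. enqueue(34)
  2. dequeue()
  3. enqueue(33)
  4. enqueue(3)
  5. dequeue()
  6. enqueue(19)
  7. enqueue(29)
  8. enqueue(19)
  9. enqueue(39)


enqueue(34) -> [34]
dequeue()->34, []
enqueue(33) -> [33]
enqueue(3) -> [33, 3]
dequeue()->33, [3]
enqueue(19) -> [3, 19]
enqueue(29) -> [3, 19, 29]
enqueue(19) -> [3, 19, 29, 19]
enqueue(39) -> [3, 19, 29, 19, 39]

Final queue: [3, 19, 29, 19, 39]


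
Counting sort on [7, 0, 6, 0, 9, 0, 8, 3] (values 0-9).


Input: [7, 0, 6, 0, 9, 0, 8, 3]
Counts: [3, 0, 0, 1, 0, 0, 1, 1, 1, 1]

Sorted: [0, 0, 0, 3, 6, 7, 8, 9]


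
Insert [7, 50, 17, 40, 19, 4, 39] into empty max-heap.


Insert 7: [7]
Insert 50: [50, 7]
Insert 17: [50, 7, 17]
Insert 40: [50, 40, 17, 7]
Insert 19: [50, 40, 17, 7, 19]
Insert 4: [50, 40, 17, 7, 19, 4]
Insert 39: [50, 40, 39, 7, 19, 4, 17]

Final heap: [50, 40, 39, 7, 19, 4, 17]


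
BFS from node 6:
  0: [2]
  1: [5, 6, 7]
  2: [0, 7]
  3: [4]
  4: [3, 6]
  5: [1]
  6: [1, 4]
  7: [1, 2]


Visit 6, enqueue [1, 4]
Visit 1, enqueue [5, 7]
Visit 4, enqueue [3]
Visit 5, enqueue []
Visit 7, enqueue [2]
Visit 3, enqueue []
Visit 2, enqueue [0]
Visit 0, enqueue []

BFS order: [6, 1, 4, 5, 7, 3, 2, 0]


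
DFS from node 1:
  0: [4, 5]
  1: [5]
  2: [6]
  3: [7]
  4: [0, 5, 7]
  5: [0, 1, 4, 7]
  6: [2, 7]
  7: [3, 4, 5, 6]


Visit 1, push [5]
Visit 5, push [7, 4, 0]
Visit 0, push [4]
Visit 4, push [7]
Visit 7, push [6, 3]
Visit 3, push []
Visit 6, push [2]
Visit 2, push []

DFS order: [1, 5, 0, 4, 7, 3, 6, 2]


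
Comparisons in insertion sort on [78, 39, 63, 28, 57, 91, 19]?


Algorithm: insertion sort
Input: [78, 39, 63, 28, 57, 91, 19]
Sorted: [19, 28, 39, 57, 63, 78, 91]

16


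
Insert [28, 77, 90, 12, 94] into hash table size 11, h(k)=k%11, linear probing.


Insert 28: h=6 -> slot 6
Insert 77: h=0 -> slot 0
Insert 90: h=2 -> slot 2
Insert 12: h=1 -> slot 1
Insert 94: h=6, 1 probes -> slot 7

Table: [77, 12, 90, None, None, None, 28, 94, None, None, None]


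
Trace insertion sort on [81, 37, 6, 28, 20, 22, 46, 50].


Initial: [81, 37, 6, 28, 20, 22, 46, 50]
Insert 37: [37, 81, 6, 28, 20, 22, 46, 50]
Insert 6: [6, 37, 81, 28, 20, 22, 46, 50]
Insert 28: [6, 28, 37, 81, 20, 22, 46, 50]
Insert 20: [6, 20, 28, 37, 81, 22, 46, 50]
Insert 22: [6, 20, 22, 28, 37, 81, 46, 50]
Insert 46: [6, 20, 22, 28, 37, 46, 81, 50]
Insert 50: [6, 20, 22, 28, 37, 46, 50, 81]

Sorted: [6, 20, 22, 28, 37, 46, 50, 81]


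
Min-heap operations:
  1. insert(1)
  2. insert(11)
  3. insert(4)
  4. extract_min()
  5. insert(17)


insert(1) -> [1]
insert(11) -> [1, 11]
insert(4) -> [1, 11, 4]
extract_min()->1, [4, 11]
insert(17) -> [4, 11, 17]

Final heap: [4, 11, 17]


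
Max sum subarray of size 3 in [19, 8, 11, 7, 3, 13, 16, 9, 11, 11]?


[0:3]: 38
[1:4]: 26
[2:5]: 21
[3:6]: 23
[4:7]: 32
[5:8]: 38
[6:9]: 36
[7:10]: 31

Max: 38 at [0:3]


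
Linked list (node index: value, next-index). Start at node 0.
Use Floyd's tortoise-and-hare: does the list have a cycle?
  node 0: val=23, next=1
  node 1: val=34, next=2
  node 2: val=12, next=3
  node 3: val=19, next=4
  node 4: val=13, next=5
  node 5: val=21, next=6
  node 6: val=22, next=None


Floyd's tortoise (slow, +1) and hare (fast, +2):
  init: slow=0, fast=0
  step 1: slow=1, fast=2
  step 2: slow=2, fast=4
  step 3: slow=3, fast=6
  step 4: fast -> None, no cycle

Cycle: no


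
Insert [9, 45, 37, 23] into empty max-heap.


Insert 9: [9]
Insert 45: [45, 9]
Insert 37: [45, 9, 37]
Insert 23: [45, 23, 37, 9]

Final heap: [45, 23, 37, 9]


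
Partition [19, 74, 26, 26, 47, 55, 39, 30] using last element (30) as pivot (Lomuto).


Pivot: 30
  19 <= 30: advance i (no swap)
  26 <= 30: swap -> [19, 26, 74, 26, 47, 55, 39, 30]
  26 <= 30: swap -> [19, 26, 26, 74, 47, 55, 39, 30]
Place pivot at 3: [19, 26, 26, 30, 47, 55, 39, 74]

Partitioned: [19, 26, 26, 30, 47, 55, 39, 74]


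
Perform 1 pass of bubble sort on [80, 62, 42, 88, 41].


Initial: [80, 62, 42, 88, 41]
Pass 1: [62, 42, 80, 41, 88] (3 swaps)

After 1 pass: [62, 42, 80, 41, 88]


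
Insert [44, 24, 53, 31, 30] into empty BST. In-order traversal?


Insert 44: root
Insert 24: L from 44
Insert 53: R from 44
Insert 31: L from 44 -> R from 24
Insert 30: L from 44 -> R from 24 -> L from 31

In-order: [24, 30, 31, 44, 53]


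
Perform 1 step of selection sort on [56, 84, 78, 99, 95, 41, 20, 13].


Initial: [56, 84, 78, 99, 95, 41, 20, 13]
Step 1: min=13 at 7
  Swap: [13, 84, 78, 99, 95, 41, 20, 56]

After 1 step: [13, 84, 78, 99, 95, 41, 20, 56]


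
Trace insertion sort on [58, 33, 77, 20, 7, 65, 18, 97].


Initial: [58, 33, 77, 20, 7, 65, 18, 97]
Insert 33: [33, 58, 77, 20, 7, 65, 18, 97]
Insert 77: [33, 58, 77, 20, 7, 65, 18, 97]
Insert 20: [20, 33, 58, 77, 7, 65, 18, 97]
Insert 7: [7, 20, 33, 58, 77, 65, 18, 97]
Insert 65: [7, 20, 33, 58, 65, 77, 18, 97]
Insert 18: [7, 18, 20, 33, 58, 65, 77, 97]
Insert 97: [7, 18, 20, 33, 58, 65, 77, 97]

Sorted: [7, 18, 20, 33, 58, 65, 77, 97]


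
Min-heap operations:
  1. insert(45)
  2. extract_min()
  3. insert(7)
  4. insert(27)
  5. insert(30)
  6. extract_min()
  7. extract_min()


insert(45) -> [45]
extract_min()->45, []
insert(7) -> [7]
insert(27) -> [7, 27]
insert(30) -> [7, 27, 30]
extract_min()->7, [27, 30]
extract_min()->27, [30]

Final heap: [30]


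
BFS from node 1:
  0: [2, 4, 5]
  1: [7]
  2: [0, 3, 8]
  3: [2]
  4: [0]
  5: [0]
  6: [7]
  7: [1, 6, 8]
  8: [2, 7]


Visit 1, enqueue [7]
Visit 7, enqueue [6, 8]
Visit 6, enqueue []
Visit 8, enqueue [2]
Visit 2, enqueue [0, 3]
Visit 0, enqueue [4, 5]
Visit 3, enqueue []
Visit 4, enqueue []
Visit 5, enqueue []

BFS order: [1, 7, 6, 8, 2, 0, 3, 4, 5]


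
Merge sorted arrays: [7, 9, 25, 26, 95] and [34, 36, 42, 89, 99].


Take 7 from A
Take 9 from A
Take 25 from A
Take 26 from A
Take 34 from B
Take 36 from B
Take 42 from B
Take 89 from B
Take 95 from A

Merged: [7, 9, 25, 26, 34, 36, 42, 89, 95, 99]


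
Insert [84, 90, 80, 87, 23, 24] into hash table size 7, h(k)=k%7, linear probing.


Insert 84: h=0 -> slot 0
Insert 90: h=6 -> slot 6
Insert 80: h=3 -> slot 3
Insert 87: h=3, 1 probes -> slot 4
Insert 23: h=2 -> slot 2
Insert 24: h=3, 2 probes -> slot 5

Table: [84, None, 23, 80, 87, 24, 90]


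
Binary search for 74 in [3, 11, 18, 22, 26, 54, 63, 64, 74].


Step 1: lo=0, hi=8, mid=4, val=26
Step 2: lo=5, hi=8, mid=6, val=63
Step 3: lo=7, hi=8, mid=7, val=64
Step 4: lo=8, hi=8, mid=8, val=74

Found at index 8


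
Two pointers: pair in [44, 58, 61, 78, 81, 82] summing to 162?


lo=0(44)+hi=5(82)=126
lo=1(58)+hi=5(82)=140
lo=2(61)+hi=5(82)=143
lo=3(78)+hi=5(82)=160
lo=4(81)+hi=5(82)=163

No pair found


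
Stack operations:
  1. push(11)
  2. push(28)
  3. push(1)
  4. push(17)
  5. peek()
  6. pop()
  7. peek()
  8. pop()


push(11) -> [11]
push(28) -> [11, 28]
push(1) -> [11, 28, 1]
push(17) -> [11, 28, 1, 17]
peek()->17
pop()->17, [11, 28, 1]
peek()->1
pop()->1, [11, 28]

Final stack: [11, 28]


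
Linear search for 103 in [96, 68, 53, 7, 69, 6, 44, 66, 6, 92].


i=0: 96!=103
i=1: 68!=103
i=2: 53!=103
i=3: 7!=103
i=4: 69!=103
i=5: 6!=103
i=6: 44!=103
i=7: 66!=103
i=8: 6!=103
i=9: 92!=103

Not found, 10 comps


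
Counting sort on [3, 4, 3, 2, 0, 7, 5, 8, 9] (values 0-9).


Input: [3, 4, 3, 2, 0, 7, 5, 8, 9]
Counts: [1, 0, 1, 2, 1, 1, 0, 1, 1, 1]

Sorted: [0, 2, 3, 3, 4, 5, 7, 8, 9]


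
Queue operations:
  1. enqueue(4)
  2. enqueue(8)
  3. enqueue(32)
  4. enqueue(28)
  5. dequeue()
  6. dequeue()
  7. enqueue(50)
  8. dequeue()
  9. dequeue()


enqueue(4) -> [4]
enqueue(8) -> [4, 8]
enqueue(32) -> [4, 8, 32]
enqueue(28) -> [4, 8, 32, 28]
dequeue()->4, [8, 32, 28]
dequeue()->8, [32, 28]
enqueue(50) -> [32, 28, 50]
dequeue()->32, [28, 50]
dequeue()->28, [50]

Final queue: [50]


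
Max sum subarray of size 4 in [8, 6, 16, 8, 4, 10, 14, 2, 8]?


[0:4]: 38
[1:5]: 34
[2:6]: 38
[3:7]: 36
[4:8]: 30
[5:9]: 34

Max: 38 at [0:4]


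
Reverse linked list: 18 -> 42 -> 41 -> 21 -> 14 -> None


Step 1: curr=18, set curr.next=prev(None) | reversed so far: 18
Step 2: curr=42, set curr.next=prev(18) | reversed so far: 42 -> 18
Step 3: curr=41, set curr.next=prev(42) | reversed so far: 41 -> 42 -> 18
Step 4: curr=21, set curr.next=prev(41) | reversed so far: 21 -> 41 -> 42 -> 18
Step 5: curr=14, set curr.next=prev(21) | reversed so far: 14 -> 21 -> 41 -> 42 -> 18

14 -> 21 -> 41 -> 42 -> 18 -> None


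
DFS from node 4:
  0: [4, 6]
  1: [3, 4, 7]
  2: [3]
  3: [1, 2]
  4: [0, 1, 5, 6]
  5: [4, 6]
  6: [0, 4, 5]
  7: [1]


Visit 4, push [6, 5, 1, 0]
Visit 0, push [6]
Visit 6, push [5]
Visit 5, push []
Visit 1, push [7, 3]
Visit 3, push [2]
Visit 2, push []
Visit 7, push []

DFS order: [4, 0, 6, 5, 1, 3, 2, 7]


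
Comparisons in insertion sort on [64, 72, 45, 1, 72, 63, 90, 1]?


Algorithm: insertion sort
Input: [64, 72, 45, 1, 72, 63, 90, 1]
Sorted: [1, 1, 45, 63, 64, 72, 72, 90]

19


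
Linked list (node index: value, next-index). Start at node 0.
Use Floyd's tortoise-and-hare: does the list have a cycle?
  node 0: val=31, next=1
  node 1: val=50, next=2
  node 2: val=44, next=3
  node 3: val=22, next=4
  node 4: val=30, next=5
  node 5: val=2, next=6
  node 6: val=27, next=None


Floyd's tortoise (slow, +1) and hare (fast, +2):
  init: slow=0, fast=0
  step 1: slow=1, fast=2
  step 2: slow=2, fast=4
  step 3: slow=3, fast=6
  step 4: fast -> None, no cycle

Cycle: no


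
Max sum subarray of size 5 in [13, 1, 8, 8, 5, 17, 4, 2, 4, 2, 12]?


[0:5]: 35
[1:6]: 39
[2:7]: 42
[3:8]: 36
[4:9]: 32
[5:10]: 29
[6:11]: 24

Max: 42 at [2:7]


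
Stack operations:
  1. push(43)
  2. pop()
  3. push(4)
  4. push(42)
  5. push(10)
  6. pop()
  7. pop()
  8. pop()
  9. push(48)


push(43) -> [43]
pop()->43, []
push(4) -> [4]
push(42) -> [4, 42]
push(10) -> [4, 42, 10]
pop()->10, [4, 42]
pop()->42, [4]
pop()->4, []
push(48) -> [48]

Final stack: [48]


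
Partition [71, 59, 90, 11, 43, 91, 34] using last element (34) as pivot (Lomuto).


Pivot: 34
  11 <= 34: swap -> [11, 59, 90, 71, 43, 91, 34]
Place pivot at 1: [11, 34, 90, 71, 43, 91, 59]

Partitioned: [11, 34, 90, 71, 43, 91, 59]


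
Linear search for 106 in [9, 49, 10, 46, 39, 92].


i=0: 9!=106
i=1: 49!=106
i=2: 10!=106
i=3: 46!=106
i=4: 39!=106
i=5: 92!=106

Not found, 6 comps


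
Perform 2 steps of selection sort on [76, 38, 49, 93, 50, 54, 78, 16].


Initial: [76, 38, 49, 93, 50, 54, 78, 16]
Step 1: min=16 at 7
  Swap: [16, 38, 49, 93, 50, 54, 78, 76]
Step 2: min=38 at 1
  Swap: [16, 38, 49, 93, 50, 54, 78, 76]

After 2 steps: [16, 38, 49, 93, 50, 54, 78, 76]


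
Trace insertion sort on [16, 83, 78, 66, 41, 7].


Initial: [16, 83, 78, 66, 41, 7]
Insert 83: [16, 83, 78, 66, 41, 7]
Insert 78: [16, 78, 83, 66, 41, 7]
Insert 66: [16, 66, 78, 83, 41, 7]
Insert 41: [16, 41, 66, 78, 83, 7]
Insert 7: [7, 16, 41, 66, 78, 83]

Sorted: [7, 16, 41, 66, 78, 83]


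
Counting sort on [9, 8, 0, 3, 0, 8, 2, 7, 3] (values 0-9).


Input: [9, 8, 0, 3, 0, 8, 2, 7, 3]
Counts: [2, 0, 1, 2, 0, 0, 0, 1, 2, 1]

Sorted: [0, 0, 2, 3, 3, 7, 8, 8, 9]


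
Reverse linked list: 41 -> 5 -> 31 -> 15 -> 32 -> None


Step 1: curr=41, set curr.next=prev(None) | reversed so far: 41
Step 2: curr=5, set curr.next=prev(41) | reversed so far: 5 -> 41
Step 3: curr=31, set curr.next=prev(5) | reversed so far: 31 -> 5 -> 41
Step 4: curr=15, set curr.next=prev(31) | reversed so far: 15 -> 31 -> 5 -> 41
Step 5: curr=32, set curr.next=prev(15) | reversed so far: 32 -> 15 -> 31 -> 5 -> 41

32 -> 15 -> 31 -> 5 -> 41 -> None


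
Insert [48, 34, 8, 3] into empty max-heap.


Insert 48: [48]
Insert 34: [48, 34]
Insert 8: [48, 34, 8]
Insert 3: [48, 34, 8, 3]

Final heap: [48, 34, 8, 3]


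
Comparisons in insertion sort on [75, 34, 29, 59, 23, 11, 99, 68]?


Algorithm: insertion sort
Input: [75, 34, 29, 59, 23, 11, 99, 68]
Sorted: [11, 23, 29, 34, 59, 68, 75, 99]

18


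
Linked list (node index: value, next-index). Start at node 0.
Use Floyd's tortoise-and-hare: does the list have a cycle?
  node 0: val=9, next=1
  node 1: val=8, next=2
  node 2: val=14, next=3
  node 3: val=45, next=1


Floyd's tortoise (slow, +1) and hare (fast, +2):
  init: slow=0, fast=0
  step 1: slow=1, fast=2
  step 2: slow=2, fast=1
  step 3: slow=3, fast=3
  slow == fast at node 3: cycle detected

Cycle: yes


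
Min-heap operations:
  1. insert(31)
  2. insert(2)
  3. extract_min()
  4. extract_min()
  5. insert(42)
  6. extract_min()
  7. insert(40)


insert(31) -> [31]
insert(2) -> [2, 31]
extract_min()->2, [31]
extract_min()->31, []
insert(42) -> [42]
extract_min()->42, []
insert(40) -> [40]

Final heap: [40]


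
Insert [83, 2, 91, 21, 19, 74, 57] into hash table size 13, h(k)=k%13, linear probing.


Insert 83: h=5 -> slot 5
Insert 2: h=2 -> slot 2
Insert 91: h=0 -> slot 0
Insert 21: h=8 -> slot 8
Insert 19: h=6 -> slot 6
Insert 74: h=9 -> slot 9
Insert 57: h=5, 2 probes -> slot 7

Table: [91, None, 2, None, None, 83, 19, 57, 21, 74, None, None, None]


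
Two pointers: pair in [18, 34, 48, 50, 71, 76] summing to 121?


lo=0(18)+hi=5(76)=94
lo=1(34)+hi=5(76)=110
lo=2(48)+hi=5(76)=124
lo=2(48)+hi=4(71)=119
lo=3(50)+hi=4(71)=121

Yes: 50+71=121


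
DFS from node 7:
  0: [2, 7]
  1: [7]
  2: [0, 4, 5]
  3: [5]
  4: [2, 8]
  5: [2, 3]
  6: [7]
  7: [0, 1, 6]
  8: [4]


Visit 7, push [6, 1, 0]
Visit 0, push [2]
Visit 2, push [5, 4]
Visit 4, push [8]
Visit 8, push []
Visit 5, push [3]
Visit 3, push []
Visit 1, push []
Visit 6, push []

DFS order: [7, 0, 2, 4, 8, 5, 3, 1, 6]


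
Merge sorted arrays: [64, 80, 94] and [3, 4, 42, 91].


Take 3 from B
Take 4 from B
Take 42 from B
Take 64 from A
Take 80 from A
Take 91 from B

Merged: [3, 4, 42, 64, 80, 91, 94]


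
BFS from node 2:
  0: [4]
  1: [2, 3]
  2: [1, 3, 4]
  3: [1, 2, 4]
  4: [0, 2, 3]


Visit 2, enqueue [1, 3, 4]
Visit 1, enqueue []
Visit 3, enqueue []
Visit 4, enqueue [0]
Visit 0, enqueue []

BFS order: [2, 1, 3, 4, 0]


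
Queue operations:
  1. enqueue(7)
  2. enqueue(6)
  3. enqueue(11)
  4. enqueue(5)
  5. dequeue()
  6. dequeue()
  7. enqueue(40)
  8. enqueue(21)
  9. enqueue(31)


enqueue(7) -> [7]
enqueue(6) -> [7, 6]
enqueue(11) -> [7, 6, 11]
enqueue(5) -> [7, 6, 11, 5]
dequeue()->7, [6, 11, 5]
dequeue()->6, [11, 5]
enqueue(40) -> [11, 5, 40]
enqueue(21) -> [11, 5, 40, 21]
enqueue(31) -> [11, 5, 40, 21, 31]

Final queue: [11, 5, 40, 21, 31]


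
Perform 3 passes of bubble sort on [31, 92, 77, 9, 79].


Initial: [31, 92, 77, 9, 79]
Pass 1: [31, 77, 9, 79, 92] (3 swaps)
Pass 2: [31, 9, 77, 79, 92] (1 swaps)
Pass 3: [9, 31, 77, 79, 92] (1 swaps)

After 3 passes: [9, 31, 77, 79, 92]


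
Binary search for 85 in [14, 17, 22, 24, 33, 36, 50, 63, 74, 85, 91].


Step 1: lo=0, hi=10, mid=5, val=36
Step 2: lo=6, hi=10, mid=8, val=74
Step 3: lo=9, hi=10, mid=9, val=85

Found at index 9


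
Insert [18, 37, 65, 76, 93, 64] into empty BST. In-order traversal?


Insert 18: root
Insert 37: R from 18
Insert 65: R from 18 -> R from 37
Insert 76: R from 18 -> R from 37 -> R from 65
Insert 93: R from 18 -> R from 37 -> R from 65 -> R from 76
Insert 64: R from 18 -> R from 37 -> L from 65

In-order: [18, 37, 64, 65, 76, 93]


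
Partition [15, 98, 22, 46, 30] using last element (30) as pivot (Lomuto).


Pivot: 30
  15 <= 30: advance i (no swap)
  22 <= 30: swap -> [15, 22, 98, 46, 30]
Place pivot at 2: [15, 22, 30, 46, 98]

Partitioned: [15, 22, 30, 46, 98]


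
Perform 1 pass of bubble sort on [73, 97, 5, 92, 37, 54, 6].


Initial: [73, 97, 5, 92, 37, 54, 6]
Pass 1: [73, 5, 92, 37, 54, 6, 97] (5 swaps)

After 1 pass: [73, 5, 92, 37, 54, 6, 97]


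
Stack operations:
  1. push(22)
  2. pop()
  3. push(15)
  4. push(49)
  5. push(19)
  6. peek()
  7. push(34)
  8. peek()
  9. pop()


push(22) -> [22]
pop()->22, []
push(15) -> [15]
push(49) -> [15, 49]
push(19) -> [15, 49, 19]
peek()->19
push(34) -> [15, 49, 19, 34]
peek()->34
pop()->34, [15, 49, 19]

Final stack: [15, 49, 19]


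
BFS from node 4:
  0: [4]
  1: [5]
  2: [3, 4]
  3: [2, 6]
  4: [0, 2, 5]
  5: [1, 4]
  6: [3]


Visit 4, enqueue [0, 2, 5]
Visit 0, enqueue []
Visit 2, enqueue [3]
Visit 5, enqueue [1]
Visit 3, enqueue [6]
Visit 1, enqueue []
Visit 6, enqueue []

BFS order: [4, 0, 2, 5, 3, 1, 6]


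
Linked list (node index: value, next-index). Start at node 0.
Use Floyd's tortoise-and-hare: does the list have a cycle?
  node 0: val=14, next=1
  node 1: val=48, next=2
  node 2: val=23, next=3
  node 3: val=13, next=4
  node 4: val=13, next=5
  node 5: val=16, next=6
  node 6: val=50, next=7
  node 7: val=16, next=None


Floyd's tortoise (slow, +1) and hare (fast, +2):
  init: slow=0, fast=0
  step 1: slow=1, fast=2
  step 2: slow=2, fast=4
  step 3: slow=3, fast=6
  step 4: fast 6->7->None, no cycle

Cycle: no


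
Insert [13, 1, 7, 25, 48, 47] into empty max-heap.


Insert 13: [13]
Insert 1: [13, 1]
Insert 7: [13, 1, 7]
Insert 25: [25, 13, 7, 1]
Insert 48: [48, 25, 7, 1, 13]
Insert 47: [48, 25, 47, 1, 13, 7]

Final heap: [48, 25, 47, 1, 13, 7]


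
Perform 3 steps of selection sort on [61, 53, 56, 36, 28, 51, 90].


Initial: [61, 53, 56, 36, 28, 51, 90]
Step 1: min=28 at 4
  Swap: [28, 53, 56, 36, 61, 51, 90]
Step 2: min=36 at 3
  Swap: [28, 36, 56, 53, 61, 51, 90]
Step 3: min=51 at 5
  Swap: [28, 36, 51, 53, 61, 56, 90]

After 3 steps: [28, 36, 51, 53, 61, 56, 90]


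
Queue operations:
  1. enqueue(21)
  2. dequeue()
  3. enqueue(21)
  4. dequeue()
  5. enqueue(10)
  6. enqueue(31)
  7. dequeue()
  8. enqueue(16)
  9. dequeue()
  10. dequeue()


enqueue(21) -> [21]
dequeue()->21, []
enqueue(21) -> [21]
dequeue()->21, []
enqueue(10) -> [10]
enqueue(31) -> [10, 31]
dequeue()->10, [31]
enqueue(16) -> [31, 16]
dequeue()->31, [16]
dequeue()->16, []

Final queue: []


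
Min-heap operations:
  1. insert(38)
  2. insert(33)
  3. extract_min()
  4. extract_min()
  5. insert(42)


insert(38) -> [38]
insert(33) -> [33, 38]
extract_min()->33, [38]
extract_min()->38, []
insert(42) -> [42]

Final heap: [42]


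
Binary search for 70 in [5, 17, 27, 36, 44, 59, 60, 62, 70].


Step 1: lo=0, hi=8, mid=4, val=44
Step 2: lo=5, hi=8, mid=6, val=60
Step 3: lo=7, hi=8, mid=7, val=62
Step 4: lo=8, hi=8, mid=8, val=70

Found at index 8


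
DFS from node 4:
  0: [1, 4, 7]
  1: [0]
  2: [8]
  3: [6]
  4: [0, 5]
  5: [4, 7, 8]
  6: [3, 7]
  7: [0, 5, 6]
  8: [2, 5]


Visit 4, push [5, 0]
Visit 0, push [7, 1]
Visit 1, push []
Visit 7, push [6, 5]
Visit 5, push [8]
Visit 8, push [2]
Visit 2, push []
Visit 6, push [3]
Visit 3, push []

DFS order: [4, 0, 1, 7, 5, 8, 2, 6, 3]


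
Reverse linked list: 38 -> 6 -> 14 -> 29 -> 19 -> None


Step 1: curr=38, set curr.next=prev(None) | reversed so far: 38
Step 2: curr=6, set curr.next=prev(38) | reversed so far: 6 -> 38
Step 3: curr=14, set curr.next=prev(6) | reversed so far: 14 -> 6 -> 38
Step 4: curr=29, set curr.next=prev(14) | reversed so far: 29 -> 14 -> 6 -> 38
Step 5: curr=19, set curr.next=prev(29) | reversed so far: 19 -> 29 -> 14 -> 6 -> 38

19 -> 29 -> 14 -> 6 -> 38 -> None


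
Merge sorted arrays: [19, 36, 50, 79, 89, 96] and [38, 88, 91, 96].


Take 19 from A
Take 36 from A
Take 38 from B
Take 50 from A
Take 79 from A
Take 88 from B
Take 89 from A
Take 91 from B
Take 96 from A

Merged: [19, 36, 38, 50, 79, 88, 89, 91, 96, 96]


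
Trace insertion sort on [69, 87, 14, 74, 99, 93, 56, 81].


Initial: [69, 87, 14, 74, 99, 93, 56, 81]
Insert 87: [69, 87, 14, 74, 99, 93, 56, 81]
Insert 14: [14, 69, 87, 74, 99, 93, 56, 81]
Insert 74: [14, 69, 74, 87, 99, 93, 56, 81]
Insert 99: [14, 69, 74, 87, 99, 93, 56, 81]
Insert 93: [14, 69, 74, 87, 93, 99, 56, 81]
Insert 56: [14, 56, 69, 74, 87, 93, 99, 81]
Insert 81: [14, 56, 69, 74, 81, 87, 93, 99]

Sorted: [14, 56, 69, 74, 81, 87, 93, 99]


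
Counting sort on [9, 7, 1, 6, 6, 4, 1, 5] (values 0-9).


Input: [9, 7, 1, 6, 6, 4, 1, 5]
Counts: [0, 2, 0, 0, 1, 1, 2, 1, 0, 1]

Sorted: [1, 1, 4, 5, 6, 6, 7, 9]


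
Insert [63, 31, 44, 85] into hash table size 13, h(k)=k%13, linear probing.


Insert 63: h=11 -> slot 11
Insert 31: h=5 -> slot 5
Insert 44: h=5, 1 probes -> slot 6
Insert 85: h=7 -> slot 7

Table: [None, None, None, None, None, 31, 44, 85, None, None, None, 63, None]


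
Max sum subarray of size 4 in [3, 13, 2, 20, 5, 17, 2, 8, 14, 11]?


[0:4]: 38
[1:5]: 40
[2:6]: 44
[3:7]: 44
[4:8]: 32
[5:9]: 41
[6:10]: 35

Max: 44 at [2:6]


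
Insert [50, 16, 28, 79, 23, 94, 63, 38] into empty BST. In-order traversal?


Insert 50: root
Insert 16: L from 50
Insert 28: L from 50 -> R from 16
Insert 79: R from 50
Insert 23: L from 50 -> R from 16 -> L from 28
Insert 94: R from 50 -> R from 79
Insert 63: R from 50 -> L from 79
Insert 38: L from 50 -> R from 16 -> R from 28

In-order: [16, 23, 28, 38, 50, 63, 79, 94]


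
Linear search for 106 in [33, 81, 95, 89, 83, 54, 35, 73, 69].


i=0: 33!=106
i=1: 81!=106
i=2: 95!=106
i=3: 89!=106
i=4: 83!=106
i=5: 54!=106
i=6: 35!=106
i=7: 73!=106
i=8: 69!=106

Not found, 9 comps


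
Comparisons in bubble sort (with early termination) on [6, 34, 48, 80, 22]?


Algorithm: bubble sort (with early termination)
Input: [6, 34, 48, 80, 22]
Sorted: [6, 22, 34, 48, 80]

10


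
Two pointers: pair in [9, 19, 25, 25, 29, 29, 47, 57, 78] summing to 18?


lo=0(9)+hi=8(78)=87
lo=0(9)+hi=7(57)=66
lo=0(9)+hi=6(47)=56
lo=0(9)+hi=5(29)=38
lo=0(9)+hi=4(29)=38
lo=0(9)+hi=3(25)=34
lo=0(9)+hi=2(25)=34
lo=0(9)+hi=1(19)=28

No pair found


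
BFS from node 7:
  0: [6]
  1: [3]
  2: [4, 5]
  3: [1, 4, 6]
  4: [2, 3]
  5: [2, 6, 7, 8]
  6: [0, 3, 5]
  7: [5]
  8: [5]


Visit 7, enqueue [5]
Visit 5, enqueue [2, 6, 8]
Visit 2, enqueue [4]
Visit 6, enqueue [0, 3]
Visit 8, enqueue []
Visit 4, enqueue []
Visit 0, enqueue []
Visit 3, enqueue [1]
Visit 1, enqueue []

BFS order: [7, 5, 2, 6, 8, 4, 0, 3, 1]
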